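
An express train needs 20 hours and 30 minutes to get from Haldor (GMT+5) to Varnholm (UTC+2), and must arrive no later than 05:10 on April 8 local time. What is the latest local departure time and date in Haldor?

Target arrival in UTC: 05:10 − 2:00 = 03:10 on Apr 8.
Subtract 20 hours 30 minutes → departure 06:40 UTC on Apr 7.
Haldor is UTC+5:00: 06:40 + 5:00 = 11:40 on Apr 7.

11:40 on April 7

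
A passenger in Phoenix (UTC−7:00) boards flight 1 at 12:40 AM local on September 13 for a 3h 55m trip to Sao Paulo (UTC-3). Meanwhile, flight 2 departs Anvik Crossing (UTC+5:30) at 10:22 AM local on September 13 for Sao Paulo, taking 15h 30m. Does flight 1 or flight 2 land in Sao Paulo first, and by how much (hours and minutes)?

Flight 1 in UTC: 12:40 AM + 7:00 = 7:40 AM on Sep 13.
+3 hours 55 minutes → arrive 11:35 AM UTC on Sep 13.
Flight 2 in UTC: 10:22 AM − 5:30 = 4:52 AM on Sep 13.
+15 hours and 30 minutes → arrive 8:22 PM UTC on Sep 13.
Flight 1 lands earlier by 8 hours 47 minutes.

the first, by 8 hours 47 minutes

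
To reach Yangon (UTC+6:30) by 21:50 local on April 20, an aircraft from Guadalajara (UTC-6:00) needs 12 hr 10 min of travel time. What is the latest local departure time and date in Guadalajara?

Target arrival in UTC: 21:50 − 6:30 = 15:20 on Apr 20.
Subtract 12 hours and 10 minutes → departure 03:10 UTC on Apr 20.
Guadalajara is UTC−6:00: 03:10 − 6:00 = 21:10 on Apr 19.

21:10 on April 19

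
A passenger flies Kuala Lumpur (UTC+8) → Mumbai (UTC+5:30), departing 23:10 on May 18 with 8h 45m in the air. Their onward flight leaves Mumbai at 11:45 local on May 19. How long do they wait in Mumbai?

Convert departure to UTC: 23:10 − 8:00 = 15:10 UTC on May 18.
Add 8 hours 45 minutes flight time → 23:55 UTC.
Mumbai is UTC+5:30, so local arrival = 23:55 + 5:30 = 05:25 on May 19.
Layover = 11:45 − 05:25 = 6 hours 20 minutes.

6 hours 20 minutes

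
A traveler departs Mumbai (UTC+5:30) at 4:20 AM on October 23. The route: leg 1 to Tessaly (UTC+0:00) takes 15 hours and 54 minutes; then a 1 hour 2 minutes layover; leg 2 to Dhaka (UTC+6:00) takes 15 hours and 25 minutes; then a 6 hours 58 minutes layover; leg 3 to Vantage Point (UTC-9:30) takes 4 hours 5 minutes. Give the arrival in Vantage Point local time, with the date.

8:44 AM on Oct 24

Convert departure to UTC: 4:20 AM − 5:30 = 10:50 PM UTC on Oct 22.
Add 15 hours 54 minutes leg 1 → 2:44 PM UTC (Oct 23).
Add 1 hour and 2 minutes layover in Tessaly → 3:46 PM UTC.
Add 15 hours and 25 minutes leg 2 → 7:11 AM UTC (Oct 24).
Add 6 hours and 58 minutes layover in Dhaka → 2:09 PM UTC.
Add 4 hours and 5 minutes leg 3 → 6:14 PM UTC.
Vantage Point is UTC−9:30, so local arrival = 6:14 PM − 9:30 = 8:44 AM on Oct 24.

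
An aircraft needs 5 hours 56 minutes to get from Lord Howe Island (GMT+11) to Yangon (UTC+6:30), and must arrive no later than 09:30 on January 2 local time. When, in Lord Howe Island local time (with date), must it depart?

08:04 on Jan 2

Target arrival in UTC: 09:30 − 6:30 = 03:00 on Jan 2.
Subtract 5 hours 56 minutes → departure 21:04 UTC on Jan 1.
Lord Howe Island is UTC+11:00: 21:04 + 11:00 = 08:04 on Jan 2.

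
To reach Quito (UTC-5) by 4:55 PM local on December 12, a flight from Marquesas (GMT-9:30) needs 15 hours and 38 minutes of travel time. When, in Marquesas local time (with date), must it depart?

Target arrival in UTC: 4:55 PM + 5:00 = 9:55 PM on Dec 12.
Subtract 15 hours and 38 minutes → departure 6:17 AM UTC on Dec 12.
Marquesas is UTC−9:30: 6:17 AM − 9:30 = 8:47 PM on Dec 11.

8:47 PM on December 11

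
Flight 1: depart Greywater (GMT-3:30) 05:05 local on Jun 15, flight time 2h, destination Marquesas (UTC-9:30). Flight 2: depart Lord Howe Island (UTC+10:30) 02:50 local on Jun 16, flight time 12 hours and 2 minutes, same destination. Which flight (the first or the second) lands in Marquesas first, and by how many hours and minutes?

the first, by 17 hours 47 minutes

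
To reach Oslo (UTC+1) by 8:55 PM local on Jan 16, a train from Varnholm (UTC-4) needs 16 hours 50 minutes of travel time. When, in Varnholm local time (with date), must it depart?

11:05 PM on January 15

Target arrival in UTC: 8:55 PM − 1:00 = 7:55 PM on Jan 16.
Subtract 16 hours 50 minutes → departure 3:05 AM UTC on Jan 16.
Varnholm is UTC−4:00: 3:05 AM − 4:00 = 11:05 PM on Jan 15.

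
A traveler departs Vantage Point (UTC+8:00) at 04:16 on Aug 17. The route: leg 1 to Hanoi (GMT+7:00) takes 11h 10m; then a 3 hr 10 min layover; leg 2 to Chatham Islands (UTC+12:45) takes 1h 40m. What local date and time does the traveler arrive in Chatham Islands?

Convert departure to UTC: 04:16 − 8:00 = 20:16 UTC on Aug 16.
Add 11 hours 10 minutes leg 1 → 07:26 UTC (Aug 17).
Add 3 hours and 10 minutes layover in Hanoi → 10:36 UTC.
Add 1 hour and 40 minutes leg 2 → 12:16 UTC.
Chatham Islands is UTC+12:45, so local arrival = 12:16 + 12:45 = 01:01 on Aug 18.

01:01 on August 18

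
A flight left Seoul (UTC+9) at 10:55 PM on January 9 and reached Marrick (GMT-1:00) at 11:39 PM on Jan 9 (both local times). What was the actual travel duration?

Departure in UTC: 10:55 PM − 9:00 = 1:55 PM on Jan 9.
Arrival in UTC: 11:39 PM + 1:00 = 12:39 AM on Jan 10.
Elapsed = 12:39 AM − 1:55 PM (+1 day) = 10 hours 44 minutes.

10 hours 44 minutes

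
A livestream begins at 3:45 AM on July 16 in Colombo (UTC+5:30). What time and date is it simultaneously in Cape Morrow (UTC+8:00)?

In UTC: 3:45 AM − 5:30 = 10:15 PM on Jul 15.
Cape Morrow is UTC+8:00: 10:15 PM + 8:00 = 6:15 AM on Jul 16.

6:15 AM on July 16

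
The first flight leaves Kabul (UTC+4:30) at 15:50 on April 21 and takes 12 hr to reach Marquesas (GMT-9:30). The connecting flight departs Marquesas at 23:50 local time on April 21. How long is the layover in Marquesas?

10 hours

Convert departure to UTC: 15:50 − 4:30 = 11:20 UTC on Apr 21.
Add 12 hours flight time → 23:20 UTC.
Marquesas is UTC−9:30, so local arrival = 23:20 − 9:30 = 13:50 on Apr 21.
Layover = 23:50 − 13:50 = 10 hours.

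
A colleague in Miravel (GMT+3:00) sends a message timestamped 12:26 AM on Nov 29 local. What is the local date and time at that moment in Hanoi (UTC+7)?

Hanoi is 4:00 ahead of Miravel.
Shift by the zone difference: 12:26 AM + 4:00 = 4:26 AM on Nov 29 in Hanoi.

4:26 AM on November 29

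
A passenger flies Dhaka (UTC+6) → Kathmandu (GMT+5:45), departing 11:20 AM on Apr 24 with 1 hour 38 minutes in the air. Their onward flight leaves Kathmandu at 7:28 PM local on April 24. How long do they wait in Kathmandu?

Convert departure to UTC: 11:20 AM − 6:00 = 5:20 AM UTC on Apr 24.
Add 1 hour 38 minutes flight time → 6:58 AM UTC.
Kathmandu is UTC+5:45, so local arrival = 6:58 AM + 5:45 = 12:43 PM on Apr 24.
Layover = 7:28 PM − 12:43 PM = 6 hours 45 minutes.

6 hours 45 minutes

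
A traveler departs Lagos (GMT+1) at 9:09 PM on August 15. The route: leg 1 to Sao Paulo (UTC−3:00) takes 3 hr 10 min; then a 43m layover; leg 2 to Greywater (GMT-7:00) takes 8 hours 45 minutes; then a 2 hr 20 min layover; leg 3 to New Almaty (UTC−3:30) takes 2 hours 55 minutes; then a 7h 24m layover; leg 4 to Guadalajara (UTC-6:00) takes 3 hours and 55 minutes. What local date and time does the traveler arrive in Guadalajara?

7:21 PM on August 16

Convert departure to UTC: 9:09 PM − 1:00 = 8:09 PM UTC on Aug 15.
Add 3 hours and 10 minutes leg 1 → 11:19 PM UTC.
Add 43 minutes layover in Sao Paulo → 12:02 AM UTC (Aug 16).
Add 8 hours 45 minutes leg 2 → 8:47 AM UTC.
Add 2 hours 20 minutes layover in Greywater → 11:07 AM UTC.
Add 2 hours 55 minutes leg 3 → 2:02 PM UTC.
Add 7 hours and 24 minutes layover in New Almaty → 9:26 PM UTC.
Add 3 hours 55 minutes leg 4 → 1:21 AM UTC (Aug 17).
Guadalajara is UTC−6:00, so local arrival = 1:21 AM − 6:00 = 7:21 PM on Aug 16.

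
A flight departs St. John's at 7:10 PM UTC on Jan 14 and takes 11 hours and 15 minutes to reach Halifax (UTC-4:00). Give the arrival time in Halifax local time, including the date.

Departure is given in UTC: 7:10 PM on Jan 14.
Add 11 hours 15 minutes → 6:25 AM UTC (Jan 15).
Halifax is UTC−4:00: 6:25 AM − 4:00 = 2:25 AM on Jan 15.

2:25 AM on January 15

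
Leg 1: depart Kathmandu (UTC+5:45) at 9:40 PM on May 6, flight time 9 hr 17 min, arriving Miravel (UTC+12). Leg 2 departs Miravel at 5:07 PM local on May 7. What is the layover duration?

Convert departure to UTC: 9:40 PM − 5:45 = 3:55 PM UTC on May 6.
Add 9 hours 17 minutes flight time → 1:12 AM UTC (May 7).
Miravel is UTC+12:00, so local arrival = 1:12 AM + 12:00 = 1:12 PM on May 7.
Layover = 5:07 PM − 1:12 PM = 3 hours 55 minutes.

3 hours 55 minutes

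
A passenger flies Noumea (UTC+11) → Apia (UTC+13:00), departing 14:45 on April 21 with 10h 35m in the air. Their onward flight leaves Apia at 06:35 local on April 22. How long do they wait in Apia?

Convert departure to UTC: 14:45 − 11:00 = 03:45 UTC on Apr 21.
Add 10 hours 35 minutes flight time → 14:20 UTC.
Apia is UTC+13:00, so local arrival = 14:20 + 13:00 = 03:20 on Apr 22.
Layover = 06:35 − 03:20 = 3 hours 15 minutes.

3 hours 15 minutes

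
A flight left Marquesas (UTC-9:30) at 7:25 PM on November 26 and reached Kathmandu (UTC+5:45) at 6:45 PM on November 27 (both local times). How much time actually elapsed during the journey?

8 hours 5 minutes

Departure in UTC: 7:25 PM + 9:30 = 4:55 AM on Nov 27.
Arrival in UTC: 6:45 PM − 5:45 = 1:00 PM on Nov 27.
Elapsed = 1:00 PM − 4:55 AM = 8 hours 5 minutes.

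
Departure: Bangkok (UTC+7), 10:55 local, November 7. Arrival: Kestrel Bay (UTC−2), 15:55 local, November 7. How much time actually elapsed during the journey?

14 hours

Kestrel Bay is 9:00 behind Bangkok.
Clock-face elapsed time (ignoring zones) is 5 hours.
Actual elapsed = 5 hours + 9:00 = 14 hours.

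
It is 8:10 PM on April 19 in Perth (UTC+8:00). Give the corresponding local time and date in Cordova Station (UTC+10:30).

10:40 PM on April 19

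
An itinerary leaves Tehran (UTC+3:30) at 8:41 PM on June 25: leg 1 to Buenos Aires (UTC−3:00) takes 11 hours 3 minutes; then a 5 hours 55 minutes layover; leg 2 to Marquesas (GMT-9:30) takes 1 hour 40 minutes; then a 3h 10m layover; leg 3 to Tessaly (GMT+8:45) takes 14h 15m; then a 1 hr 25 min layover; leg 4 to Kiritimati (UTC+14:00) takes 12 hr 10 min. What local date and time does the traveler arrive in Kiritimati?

8:49 AM on June 28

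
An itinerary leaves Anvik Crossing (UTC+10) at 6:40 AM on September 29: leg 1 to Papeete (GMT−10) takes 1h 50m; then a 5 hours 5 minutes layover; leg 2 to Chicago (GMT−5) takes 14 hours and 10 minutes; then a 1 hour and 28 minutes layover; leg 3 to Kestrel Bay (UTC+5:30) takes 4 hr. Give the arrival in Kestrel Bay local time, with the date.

Convert departure to UTC: 6:40 AM − 10:00 = 8:40 PM UTC on Sep 28.
Add 1 hour 50 minutes leg 1 → 10:30 PM UTC.
Add 5 hours 5 minutes layover in Papeete → 3:35 AM UTC (Sep 29).
Add 14 hours 10 minutes leg 2 → 5:45 PM UTC.
Add 1 hour 28 minutes layover in Chicago → 7:13 PM UTC.
Add 4 hours leg 3 → 11:13 PM UTC.
Kestrel Bay is UTC+5:30, so local arrival = 11:13 PM + 5:30 = 4:43 AM on Sep 30.

4:43 AM on September 30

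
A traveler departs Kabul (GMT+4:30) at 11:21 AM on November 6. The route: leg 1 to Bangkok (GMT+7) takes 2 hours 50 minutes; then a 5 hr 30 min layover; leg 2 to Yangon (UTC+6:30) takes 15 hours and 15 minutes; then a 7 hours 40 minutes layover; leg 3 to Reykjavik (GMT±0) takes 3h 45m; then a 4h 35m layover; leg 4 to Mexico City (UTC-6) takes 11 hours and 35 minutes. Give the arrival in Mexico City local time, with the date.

Convert departure to UTC: 11:21 AM − 4:30 = 6:51 AM UTC on Nov 6.
Add 2 hours 50 minutes leg 1 → 9:41 AM UTC.
Add 5 hours and 30 minutes layover in Bangkok → 3:11 PM UTC.
Add 15 hours and 15 minutes leg 2 → 6:26 AM UTC (Nov 7).
Add 7 hours 40 minutes layover in Yangon → 2:06 PM UTC.
Add 3 hours 45 minutes leg 3 → 5:51 PM UTC.
Add 4 hours 35 minutes layover in Reykjavik → 10:26 PM UTC.
Add 11 hours and 35 minutes leg 4 → 10:01 AM UTC (Nov 8).
Mexico City is UTC−6:00, so local arrival = 10:01 AM − 6:00 = 4:01 AM on Nov 8.

4:01 AM on November 8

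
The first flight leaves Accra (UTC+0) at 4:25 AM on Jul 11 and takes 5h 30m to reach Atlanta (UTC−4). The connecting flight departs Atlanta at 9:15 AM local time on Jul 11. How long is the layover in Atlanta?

Accra is at UTC+0, so departure is already 4:25 AM UTC on Jul 11.
Add 5 hours 30 minutes flight time → 9:55 AM UTC.
Atlanta is UTC−4:00, so local arrival = 9:55 AM − 4:00 = 5:55 AM on Jul 11.
Layover = 9:15 AM − 5:55 AM = 3 hours 20 minutes.

3 hours 20 minutes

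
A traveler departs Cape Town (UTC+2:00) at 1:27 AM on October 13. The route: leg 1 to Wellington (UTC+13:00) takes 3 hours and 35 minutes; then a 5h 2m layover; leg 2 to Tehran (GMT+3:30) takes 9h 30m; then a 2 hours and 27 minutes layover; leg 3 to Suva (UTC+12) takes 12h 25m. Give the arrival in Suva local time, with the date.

Convert departure to UTC: 1:27 AM − 2:00 = 11:27 PM UTC on Oct 12.
Add 3 hours and 35 minutes leg 1 → 3:02 AM UTC (Oct 13).
Add 5 hours and 2 minutes layover in Wellington → 8:04 AM UTC.
Add 9 hours 30 minutes leg 2 → 5:34 PM UTC.
Add 2 hours 27 minutes layover in Tehran → 8:01 PM UTC.
Add 12 hours and 25 minutes leg 3 → 8:26 AM UTC (Oct 14).
Suva is UTC+12:00, so local arrival = 8:26 AM + 12:00 = 8:26 PM on Oct 14.

8:26 PM on October 14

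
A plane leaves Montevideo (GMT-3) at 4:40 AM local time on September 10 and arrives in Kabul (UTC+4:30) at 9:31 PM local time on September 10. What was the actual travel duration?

9 hours 21 minutes

Kabul is 7:30 ahead of Montevideo.
Clock-face elapsed time (ignoring zones) is 16 hours 51 minutes.
Actual elapsed = 16 hours 51 minutes − 7:30 = 9 hours 21 minutes.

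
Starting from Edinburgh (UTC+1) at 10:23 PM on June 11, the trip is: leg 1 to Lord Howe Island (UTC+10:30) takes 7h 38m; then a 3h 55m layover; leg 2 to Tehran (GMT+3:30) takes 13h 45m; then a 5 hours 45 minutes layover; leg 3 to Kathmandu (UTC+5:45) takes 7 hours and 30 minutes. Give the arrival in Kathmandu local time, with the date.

Convert departure to UTC: 10:23 PM − 1:00 = 9:23 PM UTC on Jun 11.
Add 7 hours and 38 minutes leg 1 → 5:01 AM UTC (Jun 12).
Add 3 hours 55 minutes layover in Lord Howe Island → 8:56 AM UTC.
Add 13 hours 45 minutes leg 2 → 10:41 PM UTC.
Add 5 hours and 45 minutes layover in Tehran → 4:26 AM UTC (Jun 13).
Add 7 hours and 30 minutes leg 3 → 11:56 AM UTC.
Kathmandu is UTC+5:45, so local arrival = 11:56 AM + 5:45 = 5:41 PM on Jun 13.

5:41 PM on June 13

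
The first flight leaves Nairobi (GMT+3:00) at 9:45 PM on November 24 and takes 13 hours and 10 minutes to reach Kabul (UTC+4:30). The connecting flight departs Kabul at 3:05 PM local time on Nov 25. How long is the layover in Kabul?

2 hours 40 minutes

Convert departure to UTC: 9:45 PM − 3:00 = 6:45 PM UTC on Nov 24.
Add 13 hours 10 minutes flight time → 7:55 AM UTC (Nov 25).
Kabul is UTC+4:30, so local arrival = 7:55 AM + 4:30 = 12:25 PM on Nov 25.
Layover = 3:05 PM − 12:25 PM = 2 hours 40 minutes.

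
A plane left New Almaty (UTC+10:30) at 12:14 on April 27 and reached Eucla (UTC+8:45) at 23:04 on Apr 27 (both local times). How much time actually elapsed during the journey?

Departure in UTC: 12:14 − 10:30 = 01:44 on Apr 27.
Arrival in UTC: 23:04 − 8:45 = 14:19 on Apr 27.
Elapsed = 14:19 − 01:44 = 12 hours 35 minutes.

12 hours 35 minutes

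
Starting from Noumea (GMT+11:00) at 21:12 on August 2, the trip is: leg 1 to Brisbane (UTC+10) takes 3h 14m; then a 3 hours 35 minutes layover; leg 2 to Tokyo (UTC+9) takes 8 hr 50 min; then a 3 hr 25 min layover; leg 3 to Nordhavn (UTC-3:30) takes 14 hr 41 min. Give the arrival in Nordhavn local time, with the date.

Convert departure to UTC: 21:12 − 11:00 = 10:12 UTC on Aug 2.
Add 3 hours 14 minutes leg 1 → 13:26 UTC.
Add 3 hours and 35 minutes layover in Brisbane → 17:01 UTC.
Add 8 hours 50 minutes leg 2 → 01:51 UTC (Aug 3).
Add 3 hours 25 minutes layover in Tokyo → 05:16 UTC.
Add 14 hours and 41 minutes leg 3 → 19:57 UTC.
Nordhavn is UTC−3:30, so local arrival = 19:57 − 3:30 = 16:27 on Aug 3.

16:27 on August 3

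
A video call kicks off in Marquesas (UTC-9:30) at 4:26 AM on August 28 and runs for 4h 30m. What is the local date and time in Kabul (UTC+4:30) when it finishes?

10:56 PM on Aug 28

Convert start to UTC: 4:26 AM + 9:30 = 1:56 PM UTC on Aug 28.
Add 4 hours and 30 minutes duration → 6:26 PM UTC.
Kabul is UTC+4:30, so local end time = 6:26 PM + 4:30 = 10:56 PM on Aug 28.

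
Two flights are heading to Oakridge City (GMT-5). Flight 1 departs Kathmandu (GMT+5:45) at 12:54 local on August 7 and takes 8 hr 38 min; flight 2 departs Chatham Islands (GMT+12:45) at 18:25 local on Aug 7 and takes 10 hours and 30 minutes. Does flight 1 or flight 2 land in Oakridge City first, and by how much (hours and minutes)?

the first, by 23 minutes

Flight 1 in UTC: 12:54 − 5:45 = 07:09 on Aug 7.
+8 hours and 38 minutes → arrive 15:47 UTC on Aug 7.
Flight 2 in UTC: 18:25 − 12:45 = 05:40 on Aug 7.
+10 hours and 30 minutes → arrive 16:10 UTC on Aug 7.
Flight 1 lands earlier by 23 minutes.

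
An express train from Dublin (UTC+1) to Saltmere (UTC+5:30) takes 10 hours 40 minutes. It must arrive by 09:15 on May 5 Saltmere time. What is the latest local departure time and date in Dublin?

18:05 on May 4

Target arrival in UTC: 09:15 − 5:30 = 03:45 on May 5.
Subtract 10 hours and 40 minutes → departure 17:05 UTC on May 4.
Dublin is UTC+1:00: 17:05 + 1:00 = 18:05 on May 4.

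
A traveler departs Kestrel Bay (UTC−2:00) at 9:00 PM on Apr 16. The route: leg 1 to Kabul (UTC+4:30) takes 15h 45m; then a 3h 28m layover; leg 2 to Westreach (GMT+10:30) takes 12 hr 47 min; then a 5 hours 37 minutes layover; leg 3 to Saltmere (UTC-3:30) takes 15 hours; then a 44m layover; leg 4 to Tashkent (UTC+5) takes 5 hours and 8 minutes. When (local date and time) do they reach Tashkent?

Convert departure to UTC: 9:00 PM + 2:00 = 11:00 PM UTC on Apr 16.
Add 15 hours 45 minutes leg 1 → 2:45 PM UTC (Apr 17).
Add 3 hours and 28 minutes layover in Kabul → 6:13 PM UTC.
Add 12 hours and 47 minutes leg 2 → 7:00 AM UTC (Apr 18).
Add 5 hours 37 minutes layover in Westreach → 12:37 PM UTC.
Add 15 hours leg 3 → 3:37 AM UTC (Apr 19).
Add 44 minutes layover in Saltmere → 4:21 AM UTC.
Add 5 hours 8 minutes leg 4 → 9:29 AM UTC.
Tashkent is UTC+5:00, so local arrival = 9:29 AM + 5:00 = 2:29 PM on Apr 19.

2:29 PM on April 19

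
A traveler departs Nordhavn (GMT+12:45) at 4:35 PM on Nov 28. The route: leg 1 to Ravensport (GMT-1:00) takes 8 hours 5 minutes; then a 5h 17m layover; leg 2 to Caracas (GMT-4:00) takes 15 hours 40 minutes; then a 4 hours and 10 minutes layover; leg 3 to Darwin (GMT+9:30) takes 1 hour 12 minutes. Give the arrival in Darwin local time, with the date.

11:44 PM on November 29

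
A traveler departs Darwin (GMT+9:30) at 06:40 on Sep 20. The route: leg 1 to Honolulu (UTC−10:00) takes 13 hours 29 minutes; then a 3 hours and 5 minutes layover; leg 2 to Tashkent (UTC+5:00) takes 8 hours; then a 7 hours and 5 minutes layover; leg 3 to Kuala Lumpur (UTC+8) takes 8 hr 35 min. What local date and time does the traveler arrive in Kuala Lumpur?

Convert departure to UTC: 06:40 − 9:30 = 21:10 UTC on Sep 19.
Add 13 hours 29 minutes leg 1 → 10:39 UTC (Sep 20).
Add 3 hours and 5 minutes layover in Honolulu → 13:44 UTC.
Add 8 hours leg 2 → 21:44 UTC.
Add 7 hours 5 minutes layover in Tashkent → 04:49 UTC (Sep 21).
Add 8 hours 35 minutes leg 3 → 13:24 UTC.
Kuala Lumpur is UTC+8:00, so local arrival = 13:24 + 8:00 = 21:24 on Sep 21.

21:24 on September 21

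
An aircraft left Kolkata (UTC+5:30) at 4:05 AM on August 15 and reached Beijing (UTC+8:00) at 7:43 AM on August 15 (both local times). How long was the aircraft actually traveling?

Departure in UTC: 4:05 AM − 5:30 = 10:35 PM on Aug 14.
Arrival in UTC: 7:43 AM − 8:00 = 11:43 PM on Aug 14.
Elapsed = 11:43 PM − 10:35 PM = 1 hour 8 minutes.

1 hour 8 minutes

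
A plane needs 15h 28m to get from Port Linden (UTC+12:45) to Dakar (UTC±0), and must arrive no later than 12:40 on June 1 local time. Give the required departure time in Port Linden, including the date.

Target arrival is already UTC: 12:40 on Jun 1.
Subtract 15 hours and 28 minutes → departure 21:12 UTC on May 31.
Port Linden is UTC+12:45: 21:12 + 12:45 = 09:57 on Jun 1.

09:57 on Jun 1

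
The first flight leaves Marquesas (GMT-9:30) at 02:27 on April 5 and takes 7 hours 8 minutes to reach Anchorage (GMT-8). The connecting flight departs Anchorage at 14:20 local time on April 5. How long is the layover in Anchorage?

3 hours 15 minutes

Convert departure to UTC: 02:27 + 9:30 = 11:57 UTC on Apr 5.
Add 7 hours and 8 minutes flight time → 19:05 UTC.
Anchorage is UTC−8:00, so local arrival = 19:05 − 8:00 = 11:05 on Apr 5.
Layover = 14:20 − 11:05 = 3 hours 15 minutes.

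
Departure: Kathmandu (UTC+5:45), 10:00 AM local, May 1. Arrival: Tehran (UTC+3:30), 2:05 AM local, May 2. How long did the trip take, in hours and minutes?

18 hours 20 minutes

Departure in UTC: 10:00 AM − 5:45 = 4:15 AM on May 1.
Arrival in UTC: 2:05 AM − 3:30 = 10:35 PM on May 1.
Elapsed = 10:35 PM − 4:15 AM = 18 hours 20 minutes.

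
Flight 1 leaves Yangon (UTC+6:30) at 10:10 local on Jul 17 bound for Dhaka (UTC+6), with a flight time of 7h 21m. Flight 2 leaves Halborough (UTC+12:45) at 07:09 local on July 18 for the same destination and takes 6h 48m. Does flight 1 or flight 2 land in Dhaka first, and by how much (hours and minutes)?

the first, by 14 hours 11 minutes

Flight 1 in UTC: 10:10 − 6:30 = 03:40 on Jul 17.
+7 hours and 21 minutes → arrive 11:01 UTC on Jul 17.
Flight 2 in UTC: 07:09 − 12:45 = 18:24 on Jul 17.
+6 hours 48 minutes → arrive 01:12 UTC on Jul 18.
Flight 1 lands earlier by 14 hours 11 minutes.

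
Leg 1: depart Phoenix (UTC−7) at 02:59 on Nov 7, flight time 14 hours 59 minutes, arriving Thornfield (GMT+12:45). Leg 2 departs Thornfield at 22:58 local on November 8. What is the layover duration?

9 hours 15 minutes

Convert departure to UTC: 02:59 + 7:00 = 09:59 UTC on Nov 7.
Add 14 hours and 59 minutes flight time → 00:58 UTC (Nov 8).
Thornfield is UTC+12:45, so local arrival = 00:58 + 12:45 = 13:43 on Nov 8.
Layover = 22:58 − 13:43 = 9 hours 15 minutes.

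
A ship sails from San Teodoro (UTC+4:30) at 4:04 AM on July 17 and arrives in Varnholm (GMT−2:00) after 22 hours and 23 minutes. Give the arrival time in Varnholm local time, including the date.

Convert departure to UTC: 4:04 AM − 4:30 = 11:34 PM UTC on Jul 16.
Add 22 hours 23 minutes travel time → 9:57 PM UTC (Jul 17).
Varnholm is UTC−2:00, so local arrival = 9:57 PM − 2:00 = 7:57 PM on Jul 17.

7:57 PM on Jul 17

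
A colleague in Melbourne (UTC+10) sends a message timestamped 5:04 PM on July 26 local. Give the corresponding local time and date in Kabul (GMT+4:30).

11:34 AM on July 26

In UTC: 5:04 PM − 10:00 = 7:04 AM on Jul 26.
Kabul is UTC+4:30: 7:04 AM + 4:30 = 11:34 AM on Jul 26.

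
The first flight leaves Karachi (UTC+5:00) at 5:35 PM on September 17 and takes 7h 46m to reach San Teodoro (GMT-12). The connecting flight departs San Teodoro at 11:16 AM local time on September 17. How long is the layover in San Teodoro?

2 hours 55 minutes

Convert departure to UTC: 5:35 PM − 5:00 = 12:35 PM UTC on Sep 17.
Add 7 hours and 46 minutes flight time → 8:21 PM UTC.
San Teodoro is UTC−12:00, so local arrival = 8:21 PM − 12:00 = 8:21 AM on Sep 17.
Layover = 11:16 AM − 8:21 AM = 2 hours 55 minutes.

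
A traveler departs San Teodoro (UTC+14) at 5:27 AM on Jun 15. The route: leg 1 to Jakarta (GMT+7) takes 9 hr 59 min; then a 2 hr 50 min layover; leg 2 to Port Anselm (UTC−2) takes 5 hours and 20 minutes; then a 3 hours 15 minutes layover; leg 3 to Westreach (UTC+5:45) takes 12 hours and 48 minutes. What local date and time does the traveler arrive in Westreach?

7:24 AM on Jun 16

Convert departure to UTC: 5:27 AM − 14:00 = 3:27 PM UTC on Jun 14.
Add 9 hours and 59 minutes leg 1 → 1:26 AM UTC (Jun 15).
Add 2 hours and 50 minutes layover in Jakarta → 4:16 AM UTC.
Add 5 hours and 20 minutes leg 2 → 9:36 AM UTC.
Add 3 hours and 15 minutes layover in Port Anselm → 12:51 PM UTC.
Add 12 hours 48 minutes leg 3 → 1:39 AM UTC (Jun 16).
Westreach is UTC+5:45, so local arrival = 1:39 AM + 5:45 = 7:24 AM on Jun 16.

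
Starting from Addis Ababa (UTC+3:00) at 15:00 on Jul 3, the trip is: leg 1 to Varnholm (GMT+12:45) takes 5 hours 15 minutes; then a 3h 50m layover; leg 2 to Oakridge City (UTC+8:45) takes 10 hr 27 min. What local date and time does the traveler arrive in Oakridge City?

Convert departure to UTC: 15:00 − 3:00 = 12:00 UTC on Jul 3.
Add 5 hours and 15 minutes leg 1 → 17:15 UTC.
Add 3 hours and 50 minutes layover in Varnholm → 21:05 UTC.
Add 10 hours 27 minutes leg 2 → 07:32 UTC (Jul 4).
Oakridge City is UTC+8:45, so local arrival = 07:32 + 8:45 = 16:17 on Jul 4.

16:17 on July 4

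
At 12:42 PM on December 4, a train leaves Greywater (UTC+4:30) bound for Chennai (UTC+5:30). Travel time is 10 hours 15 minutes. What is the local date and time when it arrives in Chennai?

11:57 PM on December 4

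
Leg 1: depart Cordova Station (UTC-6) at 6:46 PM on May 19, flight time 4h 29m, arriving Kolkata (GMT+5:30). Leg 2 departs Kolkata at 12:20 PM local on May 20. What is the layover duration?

1 hour 35 minutes

Convert departure to UTC: 6:46 PM + 6:00 = 12:46 AM UTC on May 20.
Add 4 hours 29 minutes flight time → 5:15 AM UTC.
Kolkata is UTC+5:30, so local arrival = 5:15 AM + 5:30 = 10:45 AM on May 20.
Layover = 12:20 PM − 10:45 AM = 1 hour 35 minutes.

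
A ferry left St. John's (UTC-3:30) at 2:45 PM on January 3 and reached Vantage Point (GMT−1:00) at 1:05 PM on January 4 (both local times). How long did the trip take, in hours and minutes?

Vantage Point is 2:30 ahead of St. John's.
Clock-face elapsed time (ignoring zones) is 22 hours 20 minutes.
Actual elapsed = 22 hours 20 minutes − 2:30 = 19 hours 50 minutes.

19 hours 50 minutes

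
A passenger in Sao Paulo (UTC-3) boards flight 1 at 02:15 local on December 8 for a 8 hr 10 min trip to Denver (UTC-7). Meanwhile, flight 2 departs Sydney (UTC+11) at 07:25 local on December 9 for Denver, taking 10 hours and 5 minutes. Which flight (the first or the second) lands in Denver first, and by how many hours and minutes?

the first, by 17 hours 5 minutes

Flight 1 in UTC: 02:15 + 3:00 = 05:15 on Dec 8.
+8 hours 10 minutes → arrive 13:25 UTC on Dec 8.
Flight 2 in UTC: 07:25 − 11:00 = 20:25 on Dec 8.
+10 hours and 5 minutes → arrive 06:30 UTC on Dec 9.
Flight 1 lands earlier by 17 hours 5 minutes.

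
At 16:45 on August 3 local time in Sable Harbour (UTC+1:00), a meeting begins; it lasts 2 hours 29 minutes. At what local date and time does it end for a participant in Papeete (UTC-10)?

08:14 on August 3

Papeete is 11:00 behind Sable Harbour.
After 2 hours 29 minutes it is 19:14 in Sable Harbour.
Shift by the zone difference: 19:14 − 11:00 = 08:14 on Aug 3 in Papeete.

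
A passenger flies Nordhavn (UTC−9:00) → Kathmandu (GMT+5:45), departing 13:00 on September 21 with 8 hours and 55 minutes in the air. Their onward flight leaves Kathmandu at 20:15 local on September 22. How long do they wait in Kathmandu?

Convert departure to UTC: 13:00 + 9:00 = 22:00 UTC on Sep 21.
Add 8 hours and 55 minutes flight time → 06:55 UTC (Sep 22).
Kathmandu is UTC+5:45, so local arrival = 06:55 + 5:45 = 12:40 on Sep 22.
Layover = 20:15 − 12:40 = 7 hours 35 minutes.

7 hours 35 minutes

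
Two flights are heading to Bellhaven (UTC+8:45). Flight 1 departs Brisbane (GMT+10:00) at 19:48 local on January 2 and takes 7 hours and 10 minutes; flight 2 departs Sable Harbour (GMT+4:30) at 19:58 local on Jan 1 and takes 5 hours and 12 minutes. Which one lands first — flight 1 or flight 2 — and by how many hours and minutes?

Flight 1 in UTC: 19:48 − 10:00 = 09:48 on Jan 2.
+7 hours and 10 minutes → arrive 16:58 UTC on Jan 2.
Flight 2 in UTC: 19:58 − 4:30 = 15:28 on Jan 1.
+5 hours and 12 minutes → arrive 20:40 UTC on Jan 1.
Flight 2 lands earlier by 20 hours 18 minutes.

the second, by 20 hours 18 minutes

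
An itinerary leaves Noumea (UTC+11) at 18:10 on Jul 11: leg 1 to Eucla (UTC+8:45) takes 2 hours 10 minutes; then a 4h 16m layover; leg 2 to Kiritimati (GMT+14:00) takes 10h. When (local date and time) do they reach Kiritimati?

Convert departure to UTC: 18:10 − 11:00 = 07:10 UTC on Jul 11.
Add 2 hours 10 minutes leg 1 → 09:20 UTC.
Add 4 hours and 16 minutes layover in Eucla → 13:36 UTC.
Add 10 hours leg 2 → 23:36 UTC.
Kiritimati is UTC+14:00, so local arrival = 23:36 + 14:00 = 13:36 on Jul 12.

13:36 on July 12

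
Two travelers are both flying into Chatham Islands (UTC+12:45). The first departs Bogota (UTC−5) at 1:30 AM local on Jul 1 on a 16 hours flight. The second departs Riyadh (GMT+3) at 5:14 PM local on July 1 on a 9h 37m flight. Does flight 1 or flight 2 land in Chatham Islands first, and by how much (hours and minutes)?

Flight 1 in UTC: 1:30 AM + 5:00 = 6:30 AM on Jul 1.
+16 hours → arrive 10:30 PM UTC on Jul 1.
Flight 2 in UTC: 5:14 PM − 3:00 = 2:14 PM on Jul 1.
+9 hours and 37 minutes → arrive 11:51 PM UTC on Jul 1.
Flight 1 lands earlier by 1 hour 21 minutes.

the first, by 1 hour 21 minutes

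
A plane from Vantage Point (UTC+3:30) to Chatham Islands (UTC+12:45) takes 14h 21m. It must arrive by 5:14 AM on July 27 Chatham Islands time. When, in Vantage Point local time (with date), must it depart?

5:38 AM on Jul 26

Target arrival in UTC: 5:14 AM − 12:45 = 4:29 PM on Jul 26.
Subtract 14 hours 21 minutes → departure 2:08 AM UTC on Jul 26.
Vantage Point is UTC+3:30: 2:08 AM + 3:30 = 5:38 AM on Jul 26.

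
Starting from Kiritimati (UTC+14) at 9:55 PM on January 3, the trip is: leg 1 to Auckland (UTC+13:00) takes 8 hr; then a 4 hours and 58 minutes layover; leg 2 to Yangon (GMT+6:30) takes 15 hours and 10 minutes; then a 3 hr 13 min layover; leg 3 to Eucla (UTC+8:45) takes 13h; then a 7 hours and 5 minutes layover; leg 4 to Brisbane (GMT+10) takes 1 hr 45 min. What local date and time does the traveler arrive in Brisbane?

Convert departure to UTC: 9:55 PM − 14:00 = 7:55 AM UTC on Jan 3.
Add 8 hours leg 1 → 3:55 PM UTC.
Add 4 hours and 58 minutes layover in Auckland → 8:53 PM UTC.
Add 15 hours 10 minutes leg 2 → 12:03 PM UTC (Jan 4).
Add 3 hours and 13 minutes layover in Yangon → 3:16 PM UTC.
Add 13 hours leg 3 → 4:16 AM UTC (Jan 5).
Add 7 hours 5 minutes layover in Eucla → 11:21 AM UTC.
Add 1 hour and 45 minutes leg 4 → 1:06 PM UTC.
Brisbane is UTC+10:00, so local arrival = 1:06 PM + 10:00 = 11:06 PM on Jan 5.

11:06 PM on Jan 5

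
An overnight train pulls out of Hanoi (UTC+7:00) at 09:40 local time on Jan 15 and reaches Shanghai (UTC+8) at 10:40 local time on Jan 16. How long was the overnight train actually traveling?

24 hours

Shanghai is 1:00 ahead of Hanoi.
Clock-face elapsed time (ignoring zones) is 25 hours.
Actual elapsed = 25 hours − 1:00 = 24 hours.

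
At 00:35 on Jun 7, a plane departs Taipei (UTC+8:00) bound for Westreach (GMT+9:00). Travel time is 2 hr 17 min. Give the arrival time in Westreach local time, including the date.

03:52 on June 7

Westreach is 1:00 ahead of Taipei.
After 2 hours 17 minutes it is 02:52 in Taipei.
Shift by the zone difference: 02:52 + 1:00 = 03:52 on Jun 7 in Westreach.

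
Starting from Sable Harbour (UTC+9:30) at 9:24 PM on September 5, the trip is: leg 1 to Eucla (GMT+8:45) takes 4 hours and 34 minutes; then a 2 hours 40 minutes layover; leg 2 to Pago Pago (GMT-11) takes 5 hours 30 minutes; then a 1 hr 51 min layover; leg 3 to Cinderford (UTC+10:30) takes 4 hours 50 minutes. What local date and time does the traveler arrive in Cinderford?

Convert departure to UTC: 9:24 PM − 9:30 = 11:54 AM UTC on Sep 5.
Add 4 hours and 34 minutes leg 1 → 4:28 PM UTC.
Add 2 hours and 40 minutes layover in Eucla → 7:08 PM UTC.
Add 5 hours and 30 minutes leg 2 → 12:38 AM UTC (Sep 6).
Add 1 hour 51 minutes layover in Pago Pago → 2:29 AM UTC.
Add 4 hours and 50 minutes leg 3 → 7:19 AM UTC.
Cinderford is UTC+10:30, so local arrival = 7:19 AM + 10:30 = 5:49 PM on Sep 6.

5:49 PM on September 6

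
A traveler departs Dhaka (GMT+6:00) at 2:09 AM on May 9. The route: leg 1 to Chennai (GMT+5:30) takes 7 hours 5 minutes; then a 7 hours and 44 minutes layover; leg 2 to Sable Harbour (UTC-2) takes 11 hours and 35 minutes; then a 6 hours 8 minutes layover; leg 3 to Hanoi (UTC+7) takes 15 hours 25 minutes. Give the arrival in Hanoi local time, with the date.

3:06 AM on May 11

Convert departure to UTC: 2:09 AM − 6:00 = 8:09 PM UTC on May 8.
Add 7 hours and 5 minutes leg 1 → 3:14 AM UTC (May 9).
Add 7 hours 44 minutes layover in Chennai → 10:58 AM UTC.
Add 11 hours 35 minutes leg 2 → 10:33 PM UTC.
Add 6 hours 8 minutes layover in Sable Harbour → 4:41 AM UTC (May 10).
Add 15 hours 25 minutes leg 3 → 8:06 PM UTC.
Hanoi is UTC+7:00, so local arrival = 8:06 PM + 7:00 = 3:06 AM on May 11.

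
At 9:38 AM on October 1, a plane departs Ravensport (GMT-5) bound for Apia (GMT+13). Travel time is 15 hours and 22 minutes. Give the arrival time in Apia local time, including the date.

7:00 PM on Oct 2

Convert departure to UTC: 9:38 AM + 5:00 = 2:38 PM UTC on Oct 1.
Add 15 hours 22 minutes travel time → 6:00 AM UTC (Oct 2).
Apia is UTC+13:00, so local arrival = 6:00 AM + 13:00 = 7:00 PM on Oct 2.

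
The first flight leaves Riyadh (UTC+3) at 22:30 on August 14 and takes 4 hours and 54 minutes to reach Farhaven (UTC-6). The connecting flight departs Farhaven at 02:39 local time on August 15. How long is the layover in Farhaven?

Convert departure to UTC: 22:30 − 3:00 = 19:30 UTC on Aug 14.
Add 4 hours 54 minutes flight time → 00:24 UTC (Aug 15).
Farhaven is UTC−6:00, so local arrival = 00:24 − 6:00 = 18:24 on Aug 14.
Layover = 02:39 − 18:24 (+1 day) = 8 hours 15 minutes.

8 hours 15 minutes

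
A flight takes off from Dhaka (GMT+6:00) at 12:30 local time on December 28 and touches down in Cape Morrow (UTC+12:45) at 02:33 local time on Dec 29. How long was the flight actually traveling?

Departure in UTC: 12:30 − 6:00 = 06:30 on Dec 28.
Arrival in UTC: 02:33 − 12:45 = 13:48 on Dec 28.
Elapsed = 13:48 − 06:30 = 7 hours 18 minutes.

7 hours 18 minutes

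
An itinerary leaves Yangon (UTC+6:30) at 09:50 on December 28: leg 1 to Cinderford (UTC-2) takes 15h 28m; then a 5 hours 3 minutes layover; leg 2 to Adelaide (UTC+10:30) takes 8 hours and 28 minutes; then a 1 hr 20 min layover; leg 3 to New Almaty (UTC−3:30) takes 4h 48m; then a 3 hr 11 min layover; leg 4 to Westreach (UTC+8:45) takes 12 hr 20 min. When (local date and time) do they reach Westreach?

14:43 on December 30

Convert departure to UTC: 09:50 − 6:30 = 03:20 UTC on Dec 28.
Add 15 hours and 28 minutes leg 1 → 18:48 UTC.
Add 5 hours and 3 minutes layover in Cinderford → 23:51 UTC.
Add 8 hours 28 minutes leg 2 → 08:19 UTC (Dec 29).
Add 1 hour and 20 minutes layover in Adelaide → 09:39 UTC.
Add 4 hours 48 minutes leg 3 → 14:27 UTC.
Add 3 hours 11 minutes layover in New Almaty → 17:38 UTC.
Add 12 hours and 20 minutes leg 4 → 05:58 UTC (Dec 30).
Westreach is UTC+8:45, so local arrival = 05:58 + 8:45 = 14:43 on Dec 30.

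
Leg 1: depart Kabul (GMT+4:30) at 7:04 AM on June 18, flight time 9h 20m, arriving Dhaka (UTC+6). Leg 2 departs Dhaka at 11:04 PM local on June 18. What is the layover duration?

Convert departure to UTC: 7:04 AM − 4:30 = 2:34 AM UTC on Jun 18.
Add 9 hours 20 minutes flight time → 11:54 AM UTC.
Dhaka is UTC+6:00, so local arrival = 11:54 AM + 6:00 = 5:54 PM on Jun 18.
Layover = 11:04 PM − 5:54 PM = 5 hours 10 minutes.

5 hours 10 minutes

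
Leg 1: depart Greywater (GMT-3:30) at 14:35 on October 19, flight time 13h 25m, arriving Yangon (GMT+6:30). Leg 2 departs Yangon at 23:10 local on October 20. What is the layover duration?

Convert departure to UTC: 14:35 + 3:30 = 18:05 UTC on Oct 19.
Add 13 hours and 25 minutes flight time → 07:30 UTC (Oct 20).
Yangon is UTC+6:30, so local arrival = 07:30 + 6:30 = 14:00 on Oct 20.
Layover = 23:10 − 14:00 = 9 hours 10 minutes.

9 hours 10 minutes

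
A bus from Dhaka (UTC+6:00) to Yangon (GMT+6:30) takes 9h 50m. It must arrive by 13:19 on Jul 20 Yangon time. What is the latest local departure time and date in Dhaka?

Target arrival in UTC: 13:19 − 6:30 = 06:49 on Jul 20.
Subtract 9 hours and 50 minutes → departure 20:59 UTC on Jul 19.
Dhaka is UTC+6:00: 20:59 + 6:00 = 02:59 on Jul 20.

02:59 on July 20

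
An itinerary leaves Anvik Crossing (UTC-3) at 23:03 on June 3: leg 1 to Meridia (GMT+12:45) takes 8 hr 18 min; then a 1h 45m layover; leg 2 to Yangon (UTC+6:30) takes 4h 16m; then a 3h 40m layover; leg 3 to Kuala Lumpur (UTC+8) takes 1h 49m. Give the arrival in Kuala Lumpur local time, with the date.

05:51 on June 5

Convert departure to UTC: 23:03 + 3:00 = 02:03 UTC on Jun 4.
Add 8 hours and 18 minutes leg 1 → 10:21 UTC.
Add 1 hour 45 minutes layover in Meridia → 12:06 UTC.
Add 4 hours and 16 minutes leg 2 → 16:22 UTC.
Add 3 hours and 40 minutes layover in Yangon → 20:02 UTC.
Add 1 hour 49 minutes leg 3 → 21:51 UTC.
Kuala Lumpur is UTC+8:00, so local arrival = 21:51 + 8:00 = 05:51 on Jun 5.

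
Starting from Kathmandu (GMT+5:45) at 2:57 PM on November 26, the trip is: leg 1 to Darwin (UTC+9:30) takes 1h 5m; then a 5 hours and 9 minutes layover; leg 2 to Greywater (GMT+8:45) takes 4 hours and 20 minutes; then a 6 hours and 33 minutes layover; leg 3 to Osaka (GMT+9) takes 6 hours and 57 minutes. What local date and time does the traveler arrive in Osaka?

6:16 PM on Nov 27

Convert departure to UTC: 2:57 PM − 5:45 = 9:12 AM UTC on Nov 26.
Add 1 hour and 5 minutes leg 1 → 10:17 AM UTC.
Add 5 hours 9 minutes layover in Darwin → 3:26 PM UTC.
Add 4 hours 20 minutes leg 2 → 7:46 PM UTC.
Add 6 hours and 33 minutes layover in Greywater → 2:19 AM UTC (Nov 27).
Add 6 hours and 57 minutes leg 3 → 9:16 AM UTC.
Osaka is UTC+9:00, so local arrival = 9:16 AM + 9:00 = 6:16 PM on Nov 27.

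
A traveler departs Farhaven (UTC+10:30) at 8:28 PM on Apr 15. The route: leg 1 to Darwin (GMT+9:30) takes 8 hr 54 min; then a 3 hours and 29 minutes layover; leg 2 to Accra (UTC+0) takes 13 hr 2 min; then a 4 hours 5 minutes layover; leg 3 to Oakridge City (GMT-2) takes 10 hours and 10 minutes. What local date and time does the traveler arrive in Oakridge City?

11:38 PM on Apr 16

Convert departure to UTC: 8:28 PM − 10:30 = 9:58 AM UTC on Apr 15.
Add 8 hours and 54 minutes leg 1 → 6:52 PM UTC.
Add 3 hours 29 minutes layover in Darwin → 10:21 PM UTC.
Add 13 hours and 2 minutes leg 2 → 11:23 AM UTC (Apr 16).
Add 4 hours 5 minutes layover in Accra → 3:28 PM UTC.
Add 10 hours 10 minutes leg 3 → 1:38 AM UTC (Apr 17).
Oakridge City is UTC−2:00, so local arrival = 1:38 AM − 2:00 = 11:38 PM on Apr 16.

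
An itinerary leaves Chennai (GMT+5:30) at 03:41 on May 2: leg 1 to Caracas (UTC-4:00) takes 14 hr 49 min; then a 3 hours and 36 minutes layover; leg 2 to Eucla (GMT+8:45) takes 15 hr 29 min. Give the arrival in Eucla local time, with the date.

16:50 on May 3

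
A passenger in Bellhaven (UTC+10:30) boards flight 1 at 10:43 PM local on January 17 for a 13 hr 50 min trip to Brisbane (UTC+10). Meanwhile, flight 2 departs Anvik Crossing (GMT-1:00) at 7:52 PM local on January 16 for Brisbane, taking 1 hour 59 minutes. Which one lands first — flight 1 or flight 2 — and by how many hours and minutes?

the second, by 27 hours 12 minutes

Flight 1 in UTC: 10:43 PM − 10:30 = 12:13 PM on Jan 17.
+13 hours and 50 minutes → arrive 2:03 AM UTC on Jan 18.
Flight 2 in UTC: 7:52 PM + 1:00 = 8:52 PM on Jan 16.
+1 hour 59 minutes → arrive 10:51 PM UTC on Jan 16.
Flight 2 lands earlier by 27 hours 12 minutes.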